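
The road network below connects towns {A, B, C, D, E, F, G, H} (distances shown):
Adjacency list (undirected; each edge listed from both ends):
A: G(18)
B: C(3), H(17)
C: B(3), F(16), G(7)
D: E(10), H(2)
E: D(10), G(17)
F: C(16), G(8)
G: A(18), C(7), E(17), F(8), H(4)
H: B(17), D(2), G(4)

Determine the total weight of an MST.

Kruskal's algorithm — process edges by increasing weight (ties by edge label):
D—H (2): add — endpoints in different components.
B—C (3): add — endpoints in different components.
G—H (4): add — endpoints in different components.
C—G (7): add — endpoints in different components.
F—G (8): add — endpoints in different components.
D—E (10): add — endpoints in different components.
C—F (16): skip — C and F already connected.
B—H (17): skip — B and H already connected.
E—G (17): skip — E and G already connected.
A—G (18): add — endpoints in different components.
MST edges: D—H, B—C, G—H, C—G, F—G, D—E, A—G; total weight 2+3+4+7+8+10+18 = 52.

52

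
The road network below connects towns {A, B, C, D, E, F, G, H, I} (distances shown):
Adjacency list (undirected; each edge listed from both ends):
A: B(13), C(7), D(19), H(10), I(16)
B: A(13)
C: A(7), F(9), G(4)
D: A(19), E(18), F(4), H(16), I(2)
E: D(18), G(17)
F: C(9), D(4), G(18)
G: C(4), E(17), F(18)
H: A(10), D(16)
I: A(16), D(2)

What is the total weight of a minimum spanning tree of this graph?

Kruskal's algorithm — process edges by increasing weight (ties by edge label):
D–I (2): add — endpoints in different components.
C–G (4): add — endpoints in different components.
D–F (4): add — endpoints in different components.
A–C (7): add — endpoints in different components.
C–F (9): add — endpoints in different components.
A–H (10): add — endpoints in different components.
A–B (13): add — endpoints in different components.
A–I (16): skip — A and I already connected.
D–H (16): skip — D and H already connected.
E–G (17): add — endpoints in different components.
MST edges: D–I, C–G, D–F, A–C, C–F, A–H, A–B, E–G; total weight 2+4+4+7+9+10+13+17 = 66.

66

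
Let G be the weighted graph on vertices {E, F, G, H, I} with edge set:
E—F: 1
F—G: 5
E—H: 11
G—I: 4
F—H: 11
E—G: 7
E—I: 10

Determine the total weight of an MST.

21

Kruskal's algorithm — process edges by increasing weight (ties by edge label):
E—F (1): add. Components now {E,F} {G} {H} {I}
G—I (4): add. Components now {E,F} {G,I} {H}
F—G (5): add. Components now {E,F,G,I} {H}
E—G (7): skip — E and G already connected.
E—I (10): skip — E and I already connected.
E—H (11): add. Components now {E,F,G,H,I}
MST edges: E—F, G—I, F—G, E—H; total weight 1+4+5+11 = 21.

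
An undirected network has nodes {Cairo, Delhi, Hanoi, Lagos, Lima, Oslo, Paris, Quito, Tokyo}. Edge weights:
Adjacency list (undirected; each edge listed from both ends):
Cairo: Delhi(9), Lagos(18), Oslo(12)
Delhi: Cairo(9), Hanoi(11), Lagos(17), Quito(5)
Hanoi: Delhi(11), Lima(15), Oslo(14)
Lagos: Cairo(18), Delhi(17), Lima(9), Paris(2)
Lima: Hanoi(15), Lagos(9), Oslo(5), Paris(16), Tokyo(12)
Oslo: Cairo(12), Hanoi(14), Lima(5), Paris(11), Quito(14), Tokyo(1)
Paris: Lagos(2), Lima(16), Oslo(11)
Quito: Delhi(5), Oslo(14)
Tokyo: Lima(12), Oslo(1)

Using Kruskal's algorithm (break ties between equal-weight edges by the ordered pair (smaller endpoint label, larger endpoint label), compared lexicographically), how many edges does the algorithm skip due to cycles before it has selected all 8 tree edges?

1

Sort edges by weight, then run Kruskal:
Oslo—Tokyo (1): add — endpoints in different components.
Lagos—Paris (2): add — endpoints in different components.
Delhi—Quito (5): add — endpoints in different components.
Lima—Oslo (5): add — endpoints in different components.
Cairo—Delhi (9): add — endpoints in different components.
Lagos—Lima (9): add — endpoints in different components.
Delhi—Hanoi (11): add — endpoints in different components.
Oslo—Paris (11): skip — Oslo and Paris already connected.
Cairo—Oslo (12): add — endpoints in different components.
Edges rejected before the tree was complete: 1.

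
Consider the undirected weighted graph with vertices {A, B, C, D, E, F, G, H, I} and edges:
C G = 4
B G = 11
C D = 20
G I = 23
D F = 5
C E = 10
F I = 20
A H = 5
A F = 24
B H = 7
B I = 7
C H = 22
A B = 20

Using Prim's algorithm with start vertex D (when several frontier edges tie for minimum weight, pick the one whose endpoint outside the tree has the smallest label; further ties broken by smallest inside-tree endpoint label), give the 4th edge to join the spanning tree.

Grow the tree from D using Prim:
Step 1: frontier [D F 5, C D 20] → take D F (5); add F.
Step 2: frontier [C D 20, F I 20, A F 24] → take C D (20); add C.
Step 3: frontier [C G 4, C E 10, C H 22, F I 20, A F 24] → take C G (4); add G.
Step 4: frontier [C E 10, C H 22, F I 20, A F 24, B G 11, G I 23] → take C E (10); add E.
Step 5: frontier [C H 22, F I 20, A F 24, B G 11, G I 23] → take B G (11); add B.
Step 6: frontier [B H 7, B I 7, A B 20, C H 22, F I 20, A F 24, G I 23] → take B H (7); add H.
Step 7: frontier [B I 7, A B 20, F I 20, A F 24, G I 23, A H 5] → take A H (5); add A.
Step 8: frontier [B I 7, F I 20, G I 23] → take B I (7); add I.
The 4th edge added is C E.

C-E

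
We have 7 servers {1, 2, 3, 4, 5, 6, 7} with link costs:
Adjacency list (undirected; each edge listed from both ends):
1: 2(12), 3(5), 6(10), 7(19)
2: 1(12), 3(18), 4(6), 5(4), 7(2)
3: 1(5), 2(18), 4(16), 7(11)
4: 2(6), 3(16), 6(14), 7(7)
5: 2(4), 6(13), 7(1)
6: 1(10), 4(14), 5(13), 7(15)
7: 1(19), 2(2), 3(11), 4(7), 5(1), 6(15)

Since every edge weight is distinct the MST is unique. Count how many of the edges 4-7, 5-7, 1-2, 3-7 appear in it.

Kruskal's algorithm — process edges by increasing weight (ties by edge label):
5-7 (1): add — endpoints in different components.
2-7 (2): add — endpoints in different components.
2-5 (4): skip — 2 and 5 already connected.
1-3 (5): add — endpoints in different components.
2-4 (6): add — endpoints in different components.
4-7 (7): skip — 4 and 7 already connected.
1-6 (10): add — endpoints in different components.
3-7 (11): add — endpoints in different components.
MST edge set: {5-7, 2-7, 1-3, 2-4, 1-6, 3-7}.
Of the listed edges, {5-7, 3-7} are in the MST → 2.

2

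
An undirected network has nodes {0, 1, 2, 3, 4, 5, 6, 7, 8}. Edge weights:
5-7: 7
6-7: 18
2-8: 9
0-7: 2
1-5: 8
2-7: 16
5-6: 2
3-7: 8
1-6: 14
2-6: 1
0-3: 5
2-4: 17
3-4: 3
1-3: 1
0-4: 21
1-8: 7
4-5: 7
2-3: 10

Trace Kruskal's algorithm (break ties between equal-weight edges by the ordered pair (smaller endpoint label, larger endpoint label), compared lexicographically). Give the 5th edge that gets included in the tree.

3-4

Kruskal's algorithm — process edges by increasing weight (ties by edge label):
1-3 (1): add — endpoints in different components.
2-6 (1): add — endpoints in different components.
0-7 (2): add — endpoints in different components.
5-6 (2): add — endpoints in different components.
3-4 (3): add — endpoints in different components.
0-3 (5): add — endpoints in different components.
1-8 (7): add — endpoints in different components.
4-5 (7): add — endpoints in different components.
The 5th edge added is 3-4.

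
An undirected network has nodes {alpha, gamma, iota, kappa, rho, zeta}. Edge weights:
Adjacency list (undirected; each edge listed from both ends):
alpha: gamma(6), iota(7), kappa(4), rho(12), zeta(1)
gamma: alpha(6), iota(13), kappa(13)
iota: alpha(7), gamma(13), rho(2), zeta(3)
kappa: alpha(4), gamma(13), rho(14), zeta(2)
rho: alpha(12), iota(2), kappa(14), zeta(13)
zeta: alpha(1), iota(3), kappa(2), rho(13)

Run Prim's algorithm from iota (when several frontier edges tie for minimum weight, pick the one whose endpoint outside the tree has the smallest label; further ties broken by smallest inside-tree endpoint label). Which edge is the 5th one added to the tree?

alpha-gamma

Prim, starting at iota.
Step 1: frontier [iota rho 2, iota zeta 3, alpha iota 7, gamma iota 13] → take iota rho (2); add rho.
Step 2: frontier [iota zeta 3, alpha iota 7, gamma iota 13, alpha rho 12, rho zeta 13, kappa rho 14] → take iota zeta (3); add zeta.
Step 3: frontier [alpha iota 7, gamma iota 13, alpha rho 12, kappa rho 14, alpha zeta 1, kappa zeta 2] → take alpha zeta (1); add alpha.
Step 4: frontier [alpha kappa 4, alpha gamma 6, gamma iota 13, kappa rho 14, kappa zeta 2] → take kappa zeta (2); add kappa.
Step 5: frontier [alpha gamma 6, gamma iota 13, gamma kappa 13] → take alpha gamma (6); add gamma.
The 5th edge added is alpha gamma.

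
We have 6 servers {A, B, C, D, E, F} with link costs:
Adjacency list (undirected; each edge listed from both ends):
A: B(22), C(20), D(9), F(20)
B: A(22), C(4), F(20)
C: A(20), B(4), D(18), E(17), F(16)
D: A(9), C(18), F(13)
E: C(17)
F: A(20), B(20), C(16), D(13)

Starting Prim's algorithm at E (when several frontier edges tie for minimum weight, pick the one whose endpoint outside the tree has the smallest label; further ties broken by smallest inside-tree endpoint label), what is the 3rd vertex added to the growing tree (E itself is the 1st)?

B

Prim, starting at E.
Step 1: cheapest edge leaving the tree is C E (17); add C.
Step 2: cheapest edge leaving the tree is B C (4); add B.
Step 3: cheapest edge leaving the tree is C F (16); add F.
Step 4: cheapest edge leaving the tree is D F (13); add D.
Step 5: cheapest edge leaving the tree is A D (9); add A.
Vertex order: E, C, B, F, D, A. The 3rd vertex is B.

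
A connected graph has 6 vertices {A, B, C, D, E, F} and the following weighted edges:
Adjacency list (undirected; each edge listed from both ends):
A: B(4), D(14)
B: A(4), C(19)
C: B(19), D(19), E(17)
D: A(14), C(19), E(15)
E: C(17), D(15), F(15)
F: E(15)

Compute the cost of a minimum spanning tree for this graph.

65

Kruskal: consider edges lightest-first.
A B (4): add. Components now {A,B} {C} {D} {E} {F}
A D (14): add. Components now {A,B,D} {C} {E} {F}
D E (15): add. Components now {A,B,D,E} {C} {F}
E F (15): add. Components now {A,B,D,E,F} {C}
C E (17): add. Components now {A,B,C,D,E,F}
MST edges: A B, A D, D E, E F, C E; total weight 4+14+15+15+17 = 65.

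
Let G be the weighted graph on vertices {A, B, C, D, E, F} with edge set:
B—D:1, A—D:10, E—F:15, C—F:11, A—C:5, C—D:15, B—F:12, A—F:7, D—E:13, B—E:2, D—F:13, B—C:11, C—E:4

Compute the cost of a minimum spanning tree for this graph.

Kruskal's algorithm — process edges by increasing weight (ties by edge label):
B—D (1): add — endpoints in different components.
B—E (2): add — endpoints in different components.
C—E (4): add — endpoints in different components.
A—C (5): add — endpoints in different components.
A—F (7): add — endpoints in different components.
MST edges: B—D, B—E, C—E, A—C, A—F; total weight 1+2+4+5+7 = 19.

19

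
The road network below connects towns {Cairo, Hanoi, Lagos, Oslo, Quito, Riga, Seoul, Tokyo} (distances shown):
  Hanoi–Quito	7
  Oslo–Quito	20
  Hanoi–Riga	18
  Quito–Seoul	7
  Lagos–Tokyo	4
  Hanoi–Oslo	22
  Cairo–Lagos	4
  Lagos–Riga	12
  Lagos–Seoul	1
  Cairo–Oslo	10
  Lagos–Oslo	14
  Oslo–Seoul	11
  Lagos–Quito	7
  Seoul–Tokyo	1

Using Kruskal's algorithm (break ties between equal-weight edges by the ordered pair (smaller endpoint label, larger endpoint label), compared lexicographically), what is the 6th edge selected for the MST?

Kruskal: consider edges lightest-first.
Lagos–Seoul (1): add — endpoints in different components.
Seoul–Tokyo (1): add — endpoints in different components.
Cairo–Lagos (4): add — endpoints in different components.
Lagos–Tokyo (4): skip — Lagos and Tokyo already connected.
Hanoi–Quito (7): add — endpoints in different components.
Lagos–Quito (7): add — endpoints in different components.
Quito–Seoul (7): skip — Quito and Seoul already connected.
Cairo–Oslo (10): add — endpoints in different components.
Oslo–Seoul (11): skip — Oslo and Seoul already connected.
Lagos–Riga (12): add — endpoints in different components.
The 6th edge added is Cairo–Oslo.

Cairo-Oslo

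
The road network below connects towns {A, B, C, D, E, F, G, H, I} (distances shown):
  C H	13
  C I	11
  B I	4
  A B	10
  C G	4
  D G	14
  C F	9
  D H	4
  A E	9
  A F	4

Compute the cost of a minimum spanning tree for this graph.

Grow the tree from D using Prim:
Step 1: cheapest edge leaving the tree is D H (4); add H.
Step 2: cheapest edge leaving the tree is C H (13); add C.
Step 3: cheapest edge leaving the tree is C G (4); add G.
Step 4: cheapest edge leaving the tree is C F (9); add F.
Step 5: cheapest edge leaving the tree is A F (4); add A.
Step 6: cheapest edge leaving the tree is A E (9); add E.
Step 7: cheapest edge leaving the tree is A B (10); add B.
Step 8: cheapest edge leaving the tree is B I (4); add I.
MST edges: D H, C H, C G, C F, A F, A E, A B, B I; total weight 4+13+4+9+4+9+10+4 = 57.

57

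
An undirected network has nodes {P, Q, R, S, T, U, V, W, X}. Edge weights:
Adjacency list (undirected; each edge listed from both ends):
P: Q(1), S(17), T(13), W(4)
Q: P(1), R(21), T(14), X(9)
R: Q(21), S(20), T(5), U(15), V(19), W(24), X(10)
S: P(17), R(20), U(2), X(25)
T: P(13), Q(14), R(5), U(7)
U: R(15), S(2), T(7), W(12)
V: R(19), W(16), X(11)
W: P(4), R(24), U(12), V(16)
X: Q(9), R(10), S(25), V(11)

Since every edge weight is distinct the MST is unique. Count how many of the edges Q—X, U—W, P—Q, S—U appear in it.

Kruskal: consider edges lightest-first.
P—Q (1): add — endpoints in different components.
S—U (2): add — endpoints in different components.
P—W (4): add — endpoints in different components.
R—T (5): add — endpoints in different components.
T—U (7): add — endpoints in different components.
Q—X (9): add — endpoints in different components.
R—X (10): add — endpoints in different components.
V—X (11): add — endpoints in different components.
MST edge set: {P—Q, S—U, P—W, R—T, T—U, Q—X, R—X, V—X}.
Of the listed edges, {Q—X, P—Q, S—U} are in the MST → 3.

3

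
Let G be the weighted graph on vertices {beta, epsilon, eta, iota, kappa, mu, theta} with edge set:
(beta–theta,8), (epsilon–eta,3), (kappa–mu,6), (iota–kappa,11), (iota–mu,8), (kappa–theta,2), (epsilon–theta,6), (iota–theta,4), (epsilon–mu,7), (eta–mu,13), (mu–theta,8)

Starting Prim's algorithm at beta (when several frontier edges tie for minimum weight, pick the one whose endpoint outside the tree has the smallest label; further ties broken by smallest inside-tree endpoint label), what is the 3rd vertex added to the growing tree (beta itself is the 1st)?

Grow the tree from beta using Prim:
Step 1: frontier [beta–theta 8] → take beta–theta (8); add theta.
Step 2: frontier [kappa–theta 2, iota–theta 4, epsilon–theta 6, mu–theta 8] → take kappa–theta (2); add kappa.
Step 3: frontier [kappa–mu 6, iota–kappa 11, iota–theta 4, epsilon–theta 6, mu–theta 8] → take iota–theta (4); add iota.
Step 4: frontier [iota–mu 8, kappa–mu 6, epsilon–theta 6, mu–theta 8] → take epsilon–theta (6); add epsilon.
Step 5: frontier [epsilon–eta 3, epsilon–mu 7, iota–mu 8, kappa–mu 6, mu–theta 8] → take epsilon–eta (3); add eta.
Step 6: frontier [epsilon–mu 7, eta–mu 13, iota–mu 8, kappa–mu 6, mu–theta 8] → take kappa–mu (6); add mu.
Vertex order: beta, theta, kappa, iota, epsilon, eta, mu. The 3rd vertex is kappa.

kappa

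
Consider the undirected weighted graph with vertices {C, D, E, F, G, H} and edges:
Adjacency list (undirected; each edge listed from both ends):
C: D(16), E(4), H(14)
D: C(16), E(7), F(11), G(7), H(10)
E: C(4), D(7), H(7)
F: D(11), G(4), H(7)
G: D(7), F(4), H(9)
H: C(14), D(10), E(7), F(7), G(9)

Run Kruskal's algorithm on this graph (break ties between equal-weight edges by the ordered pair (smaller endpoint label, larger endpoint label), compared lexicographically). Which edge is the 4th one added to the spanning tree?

Kruskal's algorithm — process edges by increasing weight (ties by edge label):
C E (4): add. Components now {C,E} {D} {F} {G} {H}
F G (4): add. Components now {C,E} {D} {F,G} {H}
D E (7): add. Components now {C,D,E} {F,G} {H}
D G (7): add. Components now {C,D,E,F,G} {H}
E H (7): add. Components now {C,D,E,F,G,H}
The 4th edge added is D G.

D-G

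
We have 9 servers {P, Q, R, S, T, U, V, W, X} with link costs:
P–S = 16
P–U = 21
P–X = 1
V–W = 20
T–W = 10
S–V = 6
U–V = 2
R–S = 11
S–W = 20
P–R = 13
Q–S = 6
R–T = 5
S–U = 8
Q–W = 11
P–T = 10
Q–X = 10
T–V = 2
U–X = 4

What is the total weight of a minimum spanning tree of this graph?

Kruskal: consider edges lightest-first.
P–X (1): add — endpoints in different components.
T–V (2): add — endpoints in different components.
U–V (2): add — endpoints in different components.
U–X (4): add — endpoints in different components.
R–T (5): add — endpoints in different components.
Q–S (6): add — endpoints in different components.
S–V (6): add — endpoints in different components.
S–U (8): skip — S and U already connected.
P–T (10): skip — T and P already connected.
Q–X (10): skip — Q and X already connected.
T–W (10): add — endpoints in different components.
MST edges: P–X, T–V, U–V, U–X, R–T, Q–S, S–V, T–W; total weight 1+2+2+4+5+6+6+10 = 36.

36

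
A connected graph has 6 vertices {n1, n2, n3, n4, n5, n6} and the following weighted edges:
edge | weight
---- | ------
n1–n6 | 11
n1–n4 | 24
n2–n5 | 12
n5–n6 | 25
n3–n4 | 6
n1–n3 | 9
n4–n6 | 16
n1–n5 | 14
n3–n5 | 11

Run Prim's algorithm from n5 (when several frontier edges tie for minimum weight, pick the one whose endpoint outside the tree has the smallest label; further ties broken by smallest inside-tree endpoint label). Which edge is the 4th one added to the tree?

Grow the tree from n5 using Prim:
Step 1: cheapest edge leaving the tree is n3–n5 (11); add n3.
Step 2: cheapest edge leaving the tree is n3–n4 (6); add n4.
Step 3: cheapest edge leaving the tree is n1–n3 (9); add n1.
Step 4: cheapest edge leaving the tree is n1–n6 (11); add n6.
Step 5: cheapest edge leaving the tree is n2–n5 (12); add n2.
The 4th edge added is n1–n6.

n1-n6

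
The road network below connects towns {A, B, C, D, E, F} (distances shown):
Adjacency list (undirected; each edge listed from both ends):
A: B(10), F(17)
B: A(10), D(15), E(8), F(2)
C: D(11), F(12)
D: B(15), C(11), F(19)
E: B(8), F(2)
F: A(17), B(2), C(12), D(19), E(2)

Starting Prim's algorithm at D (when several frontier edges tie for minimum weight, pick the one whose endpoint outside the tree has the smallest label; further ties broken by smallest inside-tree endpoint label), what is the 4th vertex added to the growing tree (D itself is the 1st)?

Grow the tree from D using Prim:
Step 1: frontier [C D 11, B D 15, D F 19] → take C D (11); add C.
Step 2: frontier [C F 12, B D 15, D F 19] → take C F (12); add F.
Step 3: frontier [B D 15, B F 2, E F 2, A F 17] → take B F (2); add B.
Step 4: frontier [B E 8, A B 10, E F 2, A F 17] → take E F (2); add E.
Step 5: frontier [A B 10, A F 17] → take A B (10); add A.
Vertex order: D, C, F, B, E, A. The 4th vertex is B.

B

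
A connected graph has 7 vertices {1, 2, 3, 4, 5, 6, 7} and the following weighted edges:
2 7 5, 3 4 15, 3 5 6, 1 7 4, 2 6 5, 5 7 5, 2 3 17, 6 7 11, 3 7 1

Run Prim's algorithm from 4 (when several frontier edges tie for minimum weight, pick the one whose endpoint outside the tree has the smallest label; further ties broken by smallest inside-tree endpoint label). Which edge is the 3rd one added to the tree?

Prim's algorithm from 4:
Step 1: cheapest edge leaving the tree is 3 4 (15); add 3.
Step 2: cheapest edge leaving the tree is 3 7 (1); add 7.
Step 3: cheapest edge leaving the tree is 1 7 (4); add 1.
Step 4: cheapest edge leaving the tree is 2 7 (5); add 2.
Step 5: cheapest edge leaving the tree is 5 7 (5); add 5.
Step 6: cheapest edge leaving the tree is 2 6 (5); add 6.
The 3rd edge added is 1 7.

1-7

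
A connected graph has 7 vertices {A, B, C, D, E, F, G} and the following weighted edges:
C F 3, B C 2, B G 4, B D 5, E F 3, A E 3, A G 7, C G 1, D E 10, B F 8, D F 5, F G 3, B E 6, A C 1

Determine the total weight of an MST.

Prim's algorithm from B:
Step 1: cheapest edge leaving the tree is B C (2); add C.
Step 2: cheapest edge leaving the tree is A C (1); add A.
Step 3: cheapest edge leaving the tree is C G (1); add G.
Step 4: cheapest edge leaving the tree is A E (3); add E.
Step 5: cheapest edge leaving the tree is C F (3); add F.
Step 6: cheapest edge leaving the tree is B D (5); add D.
MST edges: B C, A C, C G, A E, C F, B D; total weight 2+1+1+3+3+5 = 15.

15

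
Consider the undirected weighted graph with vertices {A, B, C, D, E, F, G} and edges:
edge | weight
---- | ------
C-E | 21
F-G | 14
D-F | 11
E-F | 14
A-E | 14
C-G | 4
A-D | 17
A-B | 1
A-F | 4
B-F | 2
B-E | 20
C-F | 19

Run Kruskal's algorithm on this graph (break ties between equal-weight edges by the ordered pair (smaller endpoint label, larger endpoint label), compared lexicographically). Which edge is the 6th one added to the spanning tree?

F-G

Kruskal's algorithm — process edges by increasing weight (ties by edge label):
A-B (1): add — endpoints in different components.
B-F (2): add — endpoints in different components.
A-F (4): skip — A and F already connected.
C-G (4): add — endpoints in different components.
D-F (11): add — endpoints in different components.
A-E (14): add — endpoints in different components.
E-F (14): skip — E and F already connected.
F-G (14): add — endpoints in different components.
The 6th edge added is F-G.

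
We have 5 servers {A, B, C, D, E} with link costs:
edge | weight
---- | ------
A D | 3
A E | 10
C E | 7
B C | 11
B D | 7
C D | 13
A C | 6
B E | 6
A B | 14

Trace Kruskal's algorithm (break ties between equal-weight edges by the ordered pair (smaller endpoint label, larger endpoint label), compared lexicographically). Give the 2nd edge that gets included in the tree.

A-C

Kruskal: consider edges lightest-first.
A D (3): add. Components now {A,D} {B} {C} {E}
A C (6): add. Components now {A,C,D} {B} {E}
B E (6): add. Components now {A,C,D} {B,E}
B D (7): add. Components now {A,B,C,D,E}
The 2nd edge added is A C.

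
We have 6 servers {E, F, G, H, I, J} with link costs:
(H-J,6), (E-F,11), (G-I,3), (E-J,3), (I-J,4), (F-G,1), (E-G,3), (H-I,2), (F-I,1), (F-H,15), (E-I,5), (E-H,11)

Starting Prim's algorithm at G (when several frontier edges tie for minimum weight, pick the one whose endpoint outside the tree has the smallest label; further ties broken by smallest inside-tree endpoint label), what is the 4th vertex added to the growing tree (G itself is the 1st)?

Prim, starting at G.
Step 1: frontier [F-G 1, E-G 3, G-I 3] → take F-G (1); add F.
Step 2: frontier [F-I 1, E-F 11, F-H 15, E-G 3, G-I 3] → take F-I (1); add I.
Step 3: frontier [E-F 11, F-H 15, E-G 3, H-I 2, I-J 4, E-I 5] → take H-I (2); add H.
Step 4: frontier [E-F 11, E-G 3, H-J 6, E-H 11, I-J 4, E-I 5] → take E-G (3); add E.
Step 5: frontier [E-J 3, H-J 6, I-J 4] → take E-J (3); add J.
Vertex order: G, F, I, H, E, J. The 4th vertex is H.

H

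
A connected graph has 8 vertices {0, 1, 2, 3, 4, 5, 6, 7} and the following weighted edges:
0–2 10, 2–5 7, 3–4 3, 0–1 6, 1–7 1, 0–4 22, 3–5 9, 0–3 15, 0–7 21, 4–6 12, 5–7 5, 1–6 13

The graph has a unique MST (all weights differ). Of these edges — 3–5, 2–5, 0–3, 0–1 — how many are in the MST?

3

Sort edges by weight, then run Kruskal:
1–7 (1): add — endpoints in different components.
3–4 (3): add — endpoints in different components.
5–7 (5): add — endpoints in different components.
0–1 (6): add — endpoints in different components.
2–5 (7): add — endpoints in different components.
3–5 (9): add — endpoints in different components.
0–2 (10): skip — 0 and 2 already connected.
4–6 (12): add — endpoints in different components.
MST edge set: {1–7, 3–4, 5–7, 0–1, 2–5, 3–5, 4–6}.
Of the listed edges, {3–5, 2–5, 0–1} are in the MST → 3.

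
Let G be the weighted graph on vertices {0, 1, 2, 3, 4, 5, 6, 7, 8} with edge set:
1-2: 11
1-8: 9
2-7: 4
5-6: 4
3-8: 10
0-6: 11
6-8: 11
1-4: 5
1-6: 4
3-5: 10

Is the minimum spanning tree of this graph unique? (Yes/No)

Sort edges by weight, then run Kruskal:
1-6 (4): add — endpoints in different components.
2-7 (4): add — endpoints in different components.
5-6 (4): add — endpoints in different components.
1-4 (5): add — endpoints in different components.
1-8 (9): add — endpoints in different components.
3-5 (10): add — endpoints in different components.
3-8 (10): skip — 3 and 8 already connected.
0-6 (11): add — endpoints in different components.
1-2 (11): add — endpoints in different components.
Non-tree edge 3-8 has weight 10, equal to the heaviest edge on its tree cycle — swapping gives another MST of the same weight. Not unique.

No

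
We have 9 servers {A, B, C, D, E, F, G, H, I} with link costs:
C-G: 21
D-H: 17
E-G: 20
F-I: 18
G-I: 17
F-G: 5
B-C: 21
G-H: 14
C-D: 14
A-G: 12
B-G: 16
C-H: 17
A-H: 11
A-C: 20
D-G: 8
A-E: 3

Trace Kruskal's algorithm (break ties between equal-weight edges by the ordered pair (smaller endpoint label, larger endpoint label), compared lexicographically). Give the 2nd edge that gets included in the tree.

F-G

Kruskal's algorithm — process edges by increasing weight (ties by edge label):
A-E (3): add — endpoints in different components.
F-G (5): add — endpoints in different components.
D-G (8): add — endpoints in different components.
A-H (11): add — endpoints in different components.
A-G (12): add — endpoints in different components.
C-D (14): add — endpoints in different components.
G-H (14): skip — G and H already connected.
B-G (16): add — endpoints in different components.
C-H (17): skip — C and H already connected.
D-H (17): skip — D and H already connected.
G-I (17): add — endpoints in different components.
The 2nd edge added is F-G.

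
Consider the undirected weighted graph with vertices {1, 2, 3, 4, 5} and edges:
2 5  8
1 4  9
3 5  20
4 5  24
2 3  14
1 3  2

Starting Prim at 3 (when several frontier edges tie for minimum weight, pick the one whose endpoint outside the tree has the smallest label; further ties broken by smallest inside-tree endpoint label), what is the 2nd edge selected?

1-4

Prim, starting at 3.
Step 1: frontier [1 3 2, 2 3 14, 3 5 20] → take 1 3 (2); add 1.
Step 2: frontier [1 4 9, 2 3 14, 3 5 20] → take 1 4 (9); add 4.
Step 3: frontier [2 3 14, 3 5 20, 4 5 24] → take 2 3 (14); add 2.
Step 4: frontier [2 5 8, 3 5 20, 4 5 24] → take 2 5 (8); add 5.
The 2nd edge added is 1 4.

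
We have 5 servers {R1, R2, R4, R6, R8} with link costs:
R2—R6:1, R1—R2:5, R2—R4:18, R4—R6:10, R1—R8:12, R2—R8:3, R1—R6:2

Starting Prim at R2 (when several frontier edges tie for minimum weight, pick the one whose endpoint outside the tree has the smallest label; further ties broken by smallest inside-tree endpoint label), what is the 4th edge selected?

R4-R6

Grow the tree from R2 using Prim:
Step 1: frontier [R2—R6 1, R2—R8 3, R1—R2 5, R2—R4 18] → take R2—R6 (1); add R6.
Step 2: frontier [R2—R8 3, R1—R2 5, R2—R4 18, R1—R6 2, R4—R6 10] → take R1—R6 (2); add R1.
Step 3: frontier [R1—R8 12, R2—R8 3, R2—R4 18, R4—R6 10] → take R2—R8 (3); add R8.
Step 4: frontier [R2—R4 18, R4—R6 10] → take R4—R6 (10); add R4.
The 4th edge added is R4—R6.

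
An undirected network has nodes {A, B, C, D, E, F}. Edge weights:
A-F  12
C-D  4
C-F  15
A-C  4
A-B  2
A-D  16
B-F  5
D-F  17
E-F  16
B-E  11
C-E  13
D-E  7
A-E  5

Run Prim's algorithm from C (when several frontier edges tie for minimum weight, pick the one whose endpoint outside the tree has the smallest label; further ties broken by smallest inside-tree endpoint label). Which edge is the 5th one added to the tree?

Grow the tree from C using Prim:
Step 1: frontier [A-C 4, C-D 4, C-E 13, C-F 15] → take A-C (4); add A.
Step 2: frontier [A-B 2, A-E 5, A-F 12, A-D 16, C-D 4, C-E 13, C-F 15] → take A-B (2); add B.
Step 3: frontier [A-E 5, A-F 12, A-D 16, B-F 5, B-E 11, C-D 4, C-E 13, C-F 15] → take C-D (4); add D.
Step 4: frontier [A-E 5, A-F 12, B-F 5, B-E 11, C-E 13, C-F 15, D-E 7, D-F 17] → take A-E (5); add E.
Step 5: frontier [A-F 12, B-F 5, C-F 15, D-F 17, E-F 16] → take B-F (5); add F.
The 5th edge added is B-F.

B-F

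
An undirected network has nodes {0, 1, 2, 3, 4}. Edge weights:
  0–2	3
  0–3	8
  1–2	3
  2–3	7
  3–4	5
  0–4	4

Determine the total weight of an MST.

Kruskal's algorithm — process edges by increasing weight (ties by edge label):
0–2 (3): add. Components now {0,2} {1} {3} {4}
1–2 (3): add. Components now {0,1,2} {3} {4}
0–4 (4): add. Components now {0,1,2,4} {3}
3–4 (5): add. Components now {0,1,2,3,4}
MST edges: 0–2, 1–2, 0–4, 3–4; total weight 3+3+4+5 = 15.

15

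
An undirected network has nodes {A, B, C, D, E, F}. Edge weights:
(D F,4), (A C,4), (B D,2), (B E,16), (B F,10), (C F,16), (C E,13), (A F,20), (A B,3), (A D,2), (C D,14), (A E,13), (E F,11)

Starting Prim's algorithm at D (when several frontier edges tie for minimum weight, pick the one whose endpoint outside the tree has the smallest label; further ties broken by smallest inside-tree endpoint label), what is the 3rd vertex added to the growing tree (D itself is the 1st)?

Prim, starting at D.
Step 1: frontier [A D 2, B D 2, D F 4, C D 14] → take A D (2); add A.
Step 2: frontier [A B 3, A C 4, A E 13, A F 20, B D 2, D F 4, C D 14] → take B D (2); add B.
Step 3: frontier [A C 4, A E 13, A F 20, B F 10, B E 16, D F 4, C D 14] → take A C (4); add C.
Step 4: frontier [A E 13, A F 20, B F 10, B E 16, C E 13, C F 16, D F 4] → take D F (4); add F.
Step 5: frontier [A E 13, B E 16, C E 13, E F 11] → take E F (11); add E.
Vertex order: D, A, B, C, F, E. The 3rd vertex is B.

B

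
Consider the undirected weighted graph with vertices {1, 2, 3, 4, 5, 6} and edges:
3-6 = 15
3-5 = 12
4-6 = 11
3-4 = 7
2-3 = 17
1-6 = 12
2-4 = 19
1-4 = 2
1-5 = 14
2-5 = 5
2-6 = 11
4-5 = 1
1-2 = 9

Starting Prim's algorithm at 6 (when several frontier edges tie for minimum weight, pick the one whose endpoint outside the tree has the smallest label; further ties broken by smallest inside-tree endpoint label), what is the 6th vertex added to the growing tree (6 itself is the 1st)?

3

Prim, starting at 6.
Step 1: frontier [2-6 11, 4-6 11, 1-6 12, 3-6 15] → take 2-6 (11); add 2.
Step 2: frontier [2-5 5, 1-2 9, 2-3 17, 2-4 19, 4-6 11, 1-6 12, 3-6 15] → take 2-5 (5); add 5.
Step 3: frontier [1-2 9, 2-3 17, 2-4 19, 4-5 1, 3-5 12, 1-5 14, 4-6 11, 1-6 12, 3-6 15] → take 4-5 (1); add 4.
Step 4: frontier [1-2 9, 2-3 17, 1-4 2, 3-4 7, 3-5 12, 1-5 14, 1-6 12, 3-6 15] → take 1-4 (2); add 1.
Step 5: frontier [2-3 17, 3-4 7, 3-5 12, 3-6 15] → take 3-4 (7); add 3.
Vertex order: 6, 2, 5, 4, 1, 3. The 6th vertex is 3.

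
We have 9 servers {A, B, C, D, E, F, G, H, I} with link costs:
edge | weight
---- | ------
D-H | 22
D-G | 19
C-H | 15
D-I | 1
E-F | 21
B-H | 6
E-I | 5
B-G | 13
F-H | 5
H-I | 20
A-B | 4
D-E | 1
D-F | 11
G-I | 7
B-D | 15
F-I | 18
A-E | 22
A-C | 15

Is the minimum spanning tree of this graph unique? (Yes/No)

No

Kruskal: consider edges lightest-first.
D-E (1): add — endpoints in different components.
D-I (1): add — endpoints in different components.
A-B (4): add — endpoints in different components.
E-I (5): skip — E and I already connected.
F-H (5): add — endpoints in different components.
B-H (6): add — endpoints in different components.
G-I (7): add — endpoints in different components.
D-F (11): add — endpoints in different components.
B-G (13): skip — B and G already connected.
A-C (15): add — endpoints in different components.
Non-tree edge C-H has weight 15, equal to the heaviest edge on its tree cycle — swapping gives another MST of the same weight. Not unique.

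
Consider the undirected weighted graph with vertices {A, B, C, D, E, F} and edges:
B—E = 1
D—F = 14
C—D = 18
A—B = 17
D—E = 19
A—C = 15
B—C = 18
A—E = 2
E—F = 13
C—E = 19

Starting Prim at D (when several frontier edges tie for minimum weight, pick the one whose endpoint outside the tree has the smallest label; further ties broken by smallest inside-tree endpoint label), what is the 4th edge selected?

A-E

Grow the tree from D using Prim:
Step 1: cheapest edge leaving the tree is D—F (14); add F.
Step 2: cheapest edge leaving the tree is E—F (13); add E.
Step 3: cheapest edge leaving the tree is B—E (1); add B.
Step 4: cheapest edge leaving the tree is A—E (2); add A.
Step 5: cheapest edge leaving the tree is A—C (15); add C.
The 4th edge added is A—E.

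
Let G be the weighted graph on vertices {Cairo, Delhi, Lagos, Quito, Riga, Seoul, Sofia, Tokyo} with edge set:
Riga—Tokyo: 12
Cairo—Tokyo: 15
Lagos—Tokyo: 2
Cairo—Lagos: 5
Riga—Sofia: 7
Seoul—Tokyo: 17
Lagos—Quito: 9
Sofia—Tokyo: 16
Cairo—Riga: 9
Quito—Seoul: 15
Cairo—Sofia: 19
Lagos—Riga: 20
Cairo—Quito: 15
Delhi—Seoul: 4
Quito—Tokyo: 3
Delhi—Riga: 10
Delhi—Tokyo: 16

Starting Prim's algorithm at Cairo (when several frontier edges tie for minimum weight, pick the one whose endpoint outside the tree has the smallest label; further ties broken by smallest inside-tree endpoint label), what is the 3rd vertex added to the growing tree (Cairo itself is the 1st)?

Tokyo

Grow the tree from Cairo using Prim:
Step 1: cheapest edge leaving the tree is Cairo—Lagos (5); add Lagos.
Step 2: cheapest edge leaving the tree is Lagos—Tokyo (2); add Tokyo.
Step 3: cheapest edge leaving the tree is Quito—Tokyo (3); add Quito.
Step 4: cheapest edge leaving the tree is Cairo—Riga (9); add Riga.
Step 5: cheapest edge leaving the tree is Riga—Sofia (7); add Sofia.
Step 6: cheapest edge leaving the tree is Delhi—Riga (10); add Delhi.
Step 7: cheapest edge leaving the tree is Delhi—Seoul (4); add Seoul.
Vertex order: Cairo, Lagos, Tokyo, Quito, Riga, Sofia, Delhi, Seoul. The 3rd vertex is Tokyo.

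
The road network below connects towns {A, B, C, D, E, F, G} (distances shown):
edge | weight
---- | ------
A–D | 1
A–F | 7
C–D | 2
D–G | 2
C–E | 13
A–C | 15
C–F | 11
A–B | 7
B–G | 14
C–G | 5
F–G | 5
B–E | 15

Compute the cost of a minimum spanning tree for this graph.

Prim's algorithm from C:
Step 1: cheapest edge leaving the tree is C–D (2); add D.
Step 2: cheapest edge leaving the tree is A–D (1); add A.
Step 3: cheapest edge leaving the tree is D–G (2); add G.
Step 4: cheapest edge leaving the tree is F–G (5); add F.
Step 5: cheapest edge leaving the tree is A–B (7); add B.
Step 6: cheapest edge leaving the tree is C–E (13); add E.
MST edges: C–D, A–D, D–G, F–G, A–B, C–E; total weight 2+1+2+5+7+13 = 30.

30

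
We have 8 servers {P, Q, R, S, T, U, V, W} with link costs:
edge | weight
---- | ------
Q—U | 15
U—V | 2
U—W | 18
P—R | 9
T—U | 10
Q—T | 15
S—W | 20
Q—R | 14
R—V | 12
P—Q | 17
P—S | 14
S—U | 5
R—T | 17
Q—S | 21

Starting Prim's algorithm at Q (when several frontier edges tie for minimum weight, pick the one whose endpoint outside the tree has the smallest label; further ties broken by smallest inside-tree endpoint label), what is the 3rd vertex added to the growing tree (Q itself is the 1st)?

P

Prim's algorithm from Q:
Step 1: frontier [Q—R 14, Q—T 15, Q—U 15, P—Q 17, Q—S 21] → take Q—R (14); add R.
Step 2: frontier [Q—T 15, Q—U 15, P—Q 17, Q—S 21, P—R 9, R—V 12, R—T 17] → take P—R (9); add P.
Step 3: frontier [P—S 14, Q—T 15, Q—U 15, Q—S 21, R—V 12, R—T 17] → take R—V (12); add V.
Step 4: frontier [P—S 14, Q—T 15, Q—U 15, Q—S 21, R—T 17, U—V 2] → take U—V (2); add U.
Step 5: frontier [P—S 14, Q—T 15, Q—S 21, R—T 17, S—U 5, T—U 10, U—W 18] → take S—U (5); add S.
Step 6: frontier [Q—T 15, R—T 17, S—W 20, T—U 10, U—W 18] → take T—U (10); add T.
Step 7: frontier [S—W 20, U—W 18] → take U—W (18); add W.
Vertex order: Q, R, P, V, U, S, T, W. The 3rd vertex is P.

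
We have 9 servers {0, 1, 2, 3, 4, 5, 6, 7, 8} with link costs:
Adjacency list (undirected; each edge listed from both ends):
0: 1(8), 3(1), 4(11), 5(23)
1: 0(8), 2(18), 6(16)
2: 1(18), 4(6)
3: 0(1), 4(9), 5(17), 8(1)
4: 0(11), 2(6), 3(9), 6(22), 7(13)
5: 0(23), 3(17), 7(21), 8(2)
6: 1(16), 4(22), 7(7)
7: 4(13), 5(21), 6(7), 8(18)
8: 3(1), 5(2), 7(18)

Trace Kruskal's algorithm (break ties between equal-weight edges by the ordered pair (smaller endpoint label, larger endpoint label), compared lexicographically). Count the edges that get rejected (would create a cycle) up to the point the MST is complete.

Kruskal's algorithm — process edges by increasing weight (ties by edge label):
0—3 (1): add — endpoints in different components.
3—8 (1): add — endpoints in different components.
5—8 (2): add — endpoints in different components.
2—4 (6): add — endpoints in different components.
6—7 (7): add — endpoints in different components.
0—1 (8): add — endpoints in different components.
3—4 (9): add — endpoints in different components.
0—4 (11): skip — 0 and 4 already connected.
4—7 (13): add — endpoints in different components.
Edges rejected before the tree was complete: 1.

1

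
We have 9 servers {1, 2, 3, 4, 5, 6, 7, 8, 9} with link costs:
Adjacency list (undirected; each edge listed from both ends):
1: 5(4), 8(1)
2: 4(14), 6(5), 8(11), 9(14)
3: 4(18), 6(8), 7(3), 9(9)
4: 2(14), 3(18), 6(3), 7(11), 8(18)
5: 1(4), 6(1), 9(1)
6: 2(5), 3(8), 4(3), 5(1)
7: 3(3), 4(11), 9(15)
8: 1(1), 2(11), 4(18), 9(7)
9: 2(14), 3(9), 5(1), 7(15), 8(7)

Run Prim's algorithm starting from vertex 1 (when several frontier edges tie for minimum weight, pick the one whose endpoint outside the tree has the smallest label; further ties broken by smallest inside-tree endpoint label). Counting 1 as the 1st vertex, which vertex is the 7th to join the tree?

2

Prim's algorithm from 1:
Step 1: cheapest edge leaving the tree is 1 8 (1); add 8.
Step 2: cheapest edge leaving the tree is 1 5 (4); add 5.
Step 3: cheapest edge leaving the tree is 5 6 (1); add 6.
Step 4: cheapest edge leaving the tree is 5 9 (1); add 9.
Step 5: cheapest edge leaving the tree is 4 6 (3); add 4.
Step 6: cheapest edge leaving the tree is 2 6 (5); add 2.
Step 7: cheapest edge leaving the tree is 3 6 (8); add 3.
Step 8: cheapest edge leaving the tree is 3 7 (3); add 7.
Vertex order: 1, 8, 5, 6, 9, 4, 2, 3, 7. The 7th vertex is 2.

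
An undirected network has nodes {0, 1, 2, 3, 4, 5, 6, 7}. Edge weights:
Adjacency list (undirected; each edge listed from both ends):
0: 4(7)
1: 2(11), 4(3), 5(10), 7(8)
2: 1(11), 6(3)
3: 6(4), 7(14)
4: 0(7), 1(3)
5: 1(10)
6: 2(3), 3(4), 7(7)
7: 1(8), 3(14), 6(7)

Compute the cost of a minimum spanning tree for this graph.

Prim's algorithm from 4:
Step 1: frontier [1–4 3, 0–4 7] → take 1–4 (3); add 1.
Step 2: frontier [1–7 8, 1–5 10, 1–2 11, 0–4 7] → take 0–4 (7); add 0.
Step 3: frontier [1–7 8, 1–5 10, 1–2 11] → take 1–7 (8); add 7.
Step 4: frontier [1–5 10, 1–2 11, 6–7 7, 3–7 14] → take 6–7 (7); add 6.
Step 5: frontier [1–5 10, 1–2 11, 2–6 3, 3–6 4, 3–7 14] → take 2–6 (3); add 2.
Step 6: frontier [1–5 10, 3–6 4, 3–7 14] → take 3–6 (4); add 3.
Step 7: frontier [1–5 10] → take 1–5 (10); add 5.
MST edges: 1–4, 0–4, 1–7, 6–7, 2–6, 3–6, 1–5; total weight 3+7+8+7+3+4+10 = 42.

42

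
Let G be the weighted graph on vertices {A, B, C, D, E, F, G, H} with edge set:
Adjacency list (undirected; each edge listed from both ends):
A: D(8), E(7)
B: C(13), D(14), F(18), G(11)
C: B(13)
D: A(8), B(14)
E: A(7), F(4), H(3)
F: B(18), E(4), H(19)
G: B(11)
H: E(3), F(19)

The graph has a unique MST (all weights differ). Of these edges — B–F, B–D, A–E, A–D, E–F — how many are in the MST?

4

Sort edges by weight, then run Kruskal:
E–H (3): add — endpoints in different components.
E–F (4): add — endpoints in different components.
A–E (7): add — endpoints in different components.
A–D (8): add — endpoints in different components.
B–G (11): add — endpoints in different components.
B–C (13): add — endpoints in different components.
B–D (14): add — endpoints in different components.
MST edge set: {E–H, E–F, A–E, A–D, B–G, B–C, B–D}.
Of the listed edges, {B–D, A–E, A–D, E–F} are in the MST → 4.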